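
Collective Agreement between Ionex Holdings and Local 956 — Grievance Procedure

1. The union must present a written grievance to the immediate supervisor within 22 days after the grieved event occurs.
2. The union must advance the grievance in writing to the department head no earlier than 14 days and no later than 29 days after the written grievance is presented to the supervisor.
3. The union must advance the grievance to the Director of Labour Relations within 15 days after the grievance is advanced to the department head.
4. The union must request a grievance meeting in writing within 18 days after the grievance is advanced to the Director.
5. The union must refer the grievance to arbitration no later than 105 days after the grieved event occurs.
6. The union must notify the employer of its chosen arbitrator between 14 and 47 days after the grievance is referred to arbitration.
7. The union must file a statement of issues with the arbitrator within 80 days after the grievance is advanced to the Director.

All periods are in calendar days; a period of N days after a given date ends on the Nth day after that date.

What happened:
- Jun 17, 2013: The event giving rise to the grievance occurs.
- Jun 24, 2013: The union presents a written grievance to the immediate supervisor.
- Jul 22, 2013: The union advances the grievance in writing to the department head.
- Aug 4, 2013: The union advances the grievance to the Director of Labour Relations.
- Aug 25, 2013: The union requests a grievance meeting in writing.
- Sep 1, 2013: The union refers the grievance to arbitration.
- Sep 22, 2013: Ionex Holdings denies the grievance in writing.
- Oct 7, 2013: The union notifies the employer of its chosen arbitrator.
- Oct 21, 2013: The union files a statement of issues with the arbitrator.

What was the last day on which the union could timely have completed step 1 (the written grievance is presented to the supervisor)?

Jul 9, 2013

Step 1 runs from Jun 17, 2013, when the grieved event occurs. 22 days after Jun 17, 2013 is Jul 9, 2013.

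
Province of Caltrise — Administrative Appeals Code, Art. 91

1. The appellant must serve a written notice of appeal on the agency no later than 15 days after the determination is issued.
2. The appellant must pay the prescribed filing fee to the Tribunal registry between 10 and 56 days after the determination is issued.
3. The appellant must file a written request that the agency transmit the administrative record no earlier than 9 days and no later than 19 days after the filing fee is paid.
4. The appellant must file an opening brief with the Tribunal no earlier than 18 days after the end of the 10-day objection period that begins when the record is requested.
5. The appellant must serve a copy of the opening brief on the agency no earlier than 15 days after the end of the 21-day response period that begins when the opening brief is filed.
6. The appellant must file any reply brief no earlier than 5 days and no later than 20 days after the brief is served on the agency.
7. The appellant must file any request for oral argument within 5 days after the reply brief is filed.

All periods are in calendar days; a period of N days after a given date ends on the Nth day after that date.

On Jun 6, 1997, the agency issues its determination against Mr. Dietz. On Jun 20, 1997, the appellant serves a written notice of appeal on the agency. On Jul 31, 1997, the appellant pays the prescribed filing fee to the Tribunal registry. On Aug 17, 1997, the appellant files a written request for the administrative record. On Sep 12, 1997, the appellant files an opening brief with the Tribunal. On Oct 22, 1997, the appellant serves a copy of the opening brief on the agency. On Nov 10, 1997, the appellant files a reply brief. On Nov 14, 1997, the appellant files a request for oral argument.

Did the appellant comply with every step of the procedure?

No

(1) due by Jun 6, 1997 + 15 days = Jun 21, 1997; completed Jun 20, 1997, before the deadline.
(2) the permitted window runs from Jun 6, 1997 + 10 = Jun 16, 1997 to Jun 6, 1997 + 56 = Aug 1, 1997; Jul 31, 1997 falls inside that range.
(3) the permitted window runs from Jul 31, 1997 + 9 = Aug 9, 1997 to Jul 31, 1997 + 19 = Aug 19, 1997; done Aug 17, 1997, which is between those dates.
(4) permitted from Aug 27, 1997 + 18 days = Sep 14, 1997 onward; acted on Sep 12, 1997, 2 days prematurely.
The analysis stops there.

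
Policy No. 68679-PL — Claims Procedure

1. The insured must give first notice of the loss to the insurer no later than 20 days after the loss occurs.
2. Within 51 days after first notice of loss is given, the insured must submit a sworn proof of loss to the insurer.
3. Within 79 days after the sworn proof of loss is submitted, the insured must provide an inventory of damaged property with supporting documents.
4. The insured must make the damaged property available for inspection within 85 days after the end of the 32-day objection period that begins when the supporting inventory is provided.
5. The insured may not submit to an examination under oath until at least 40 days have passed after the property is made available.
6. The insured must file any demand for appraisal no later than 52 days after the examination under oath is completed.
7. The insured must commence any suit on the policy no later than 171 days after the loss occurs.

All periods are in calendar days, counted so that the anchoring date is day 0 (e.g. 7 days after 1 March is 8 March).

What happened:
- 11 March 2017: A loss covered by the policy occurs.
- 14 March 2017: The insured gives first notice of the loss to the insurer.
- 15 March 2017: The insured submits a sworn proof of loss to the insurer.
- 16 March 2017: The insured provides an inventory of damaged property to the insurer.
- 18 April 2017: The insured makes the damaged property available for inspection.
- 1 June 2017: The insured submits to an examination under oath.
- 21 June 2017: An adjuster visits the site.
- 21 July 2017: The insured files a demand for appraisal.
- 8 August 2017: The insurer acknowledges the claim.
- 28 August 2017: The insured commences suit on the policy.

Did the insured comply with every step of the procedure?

Yes

(1) due by 11 March 2017 + 20 days = 31 March 2017; completed 14 March 2017, before the deadline.
(2) due by 14 March 2017 + 51 days = 4 May 2017; completed 15 March 2017, before the deadline.
(3) due by 15 March 2017 + 79 days = 2 June 2017; 16 March 2017 is within that limit.
(4) due by 17 April 2017 + 85 days = 11 July 2017; done 18 April 2017 — timely.
(5) permitted from 18 April 2017 + 40 days = 28 May 2017 onward; done 1 June 2017 — permitted.
(6) due by 1 June 2017 + 52 days = 23 July 2017; completed 21 July 2017, before the deadline.
(7) due by 11 March 2017 + 171 days = 29 August 2017; done 28 August 2017 — timely.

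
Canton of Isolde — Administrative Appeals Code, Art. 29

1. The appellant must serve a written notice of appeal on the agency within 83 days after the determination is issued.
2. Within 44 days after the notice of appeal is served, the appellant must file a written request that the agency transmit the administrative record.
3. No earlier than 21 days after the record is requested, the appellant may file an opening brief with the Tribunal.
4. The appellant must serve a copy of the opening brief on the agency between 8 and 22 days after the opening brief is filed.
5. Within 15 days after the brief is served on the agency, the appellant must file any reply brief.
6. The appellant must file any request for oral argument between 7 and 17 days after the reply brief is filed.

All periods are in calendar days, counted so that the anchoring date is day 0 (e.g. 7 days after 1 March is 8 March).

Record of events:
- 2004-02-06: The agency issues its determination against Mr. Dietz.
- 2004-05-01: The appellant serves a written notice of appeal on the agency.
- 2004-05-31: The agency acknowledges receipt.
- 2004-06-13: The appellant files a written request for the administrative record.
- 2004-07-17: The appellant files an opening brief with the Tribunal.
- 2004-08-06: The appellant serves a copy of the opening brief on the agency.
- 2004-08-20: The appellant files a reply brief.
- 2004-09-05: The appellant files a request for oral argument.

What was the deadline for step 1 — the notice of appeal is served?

Step 1 runs from 2004-02-06, when the determination is issued. 83 days after 2004-02-06 is 2004-04-29.

2004-04-29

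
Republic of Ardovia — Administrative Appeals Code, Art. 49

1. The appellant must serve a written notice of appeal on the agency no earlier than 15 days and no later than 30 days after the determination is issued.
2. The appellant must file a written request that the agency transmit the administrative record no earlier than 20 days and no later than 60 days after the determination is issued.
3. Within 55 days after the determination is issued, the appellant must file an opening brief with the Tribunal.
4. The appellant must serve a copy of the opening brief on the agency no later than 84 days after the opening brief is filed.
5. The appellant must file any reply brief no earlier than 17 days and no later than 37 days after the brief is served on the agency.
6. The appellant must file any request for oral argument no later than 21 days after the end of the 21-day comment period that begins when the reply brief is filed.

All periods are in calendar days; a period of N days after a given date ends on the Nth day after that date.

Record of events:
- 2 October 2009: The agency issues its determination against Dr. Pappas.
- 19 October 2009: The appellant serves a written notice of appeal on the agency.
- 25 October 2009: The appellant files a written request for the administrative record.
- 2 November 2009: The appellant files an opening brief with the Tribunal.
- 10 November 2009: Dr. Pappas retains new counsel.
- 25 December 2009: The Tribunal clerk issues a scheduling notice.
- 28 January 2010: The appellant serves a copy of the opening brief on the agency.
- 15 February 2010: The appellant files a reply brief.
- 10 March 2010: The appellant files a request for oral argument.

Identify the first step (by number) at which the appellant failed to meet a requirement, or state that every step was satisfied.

(1) the permitted window runs from 2 October 2009 + 15 = 17 October 2009 to 2 October 2009 + 30 = 1 November 2009; done 19 October 2009 — within the window.
(2) the permitted window runs from 2 October 2009 + 20 = 22 October 2009 to 2 October 2009 + 60 = 1 December 2009; done 25 October 2009, which is between those dates.
(3) due by 2 October 2009 + 55 days = 26 November 2009; 2 November 2009 is within that limit.
(4) due by 2 November 2009 + 84 days = 25 January 2010; done 28 January 2010 — 3 days late.
The analysis stops there.

Step 4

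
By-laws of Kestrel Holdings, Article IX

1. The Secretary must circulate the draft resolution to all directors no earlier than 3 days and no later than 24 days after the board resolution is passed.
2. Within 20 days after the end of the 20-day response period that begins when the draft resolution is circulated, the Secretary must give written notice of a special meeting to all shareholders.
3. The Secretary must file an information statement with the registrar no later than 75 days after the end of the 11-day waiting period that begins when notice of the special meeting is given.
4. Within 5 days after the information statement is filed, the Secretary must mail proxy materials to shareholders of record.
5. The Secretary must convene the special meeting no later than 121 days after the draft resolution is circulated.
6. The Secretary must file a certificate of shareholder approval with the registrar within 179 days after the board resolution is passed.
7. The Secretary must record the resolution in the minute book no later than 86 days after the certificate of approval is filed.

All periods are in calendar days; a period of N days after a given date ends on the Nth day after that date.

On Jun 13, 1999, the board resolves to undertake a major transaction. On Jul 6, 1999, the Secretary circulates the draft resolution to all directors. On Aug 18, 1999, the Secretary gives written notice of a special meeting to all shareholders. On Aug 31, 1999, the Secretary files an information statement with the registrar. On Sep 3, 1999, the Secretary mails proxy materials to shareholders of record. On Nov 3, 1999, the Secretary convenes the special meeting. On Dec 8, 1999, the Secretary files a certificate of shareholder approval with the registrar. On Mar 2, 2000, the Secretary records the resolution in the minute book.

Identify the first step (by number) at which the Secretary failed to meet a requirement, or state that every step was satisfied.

Step 2

(1) the permitted window runs from Jun 13, 1999 + 3 = Jun 16, 1999 to Jun 13, 1999 + 24 = Jul 7, 1999; Jul 6, 1999 falls inside that range.
(2) due by Jul 26, 1999 + 20 days = Aug 15, 1999; not done until Aug 18, 1999, 3 days after the deadline.
Later steps need not be reached.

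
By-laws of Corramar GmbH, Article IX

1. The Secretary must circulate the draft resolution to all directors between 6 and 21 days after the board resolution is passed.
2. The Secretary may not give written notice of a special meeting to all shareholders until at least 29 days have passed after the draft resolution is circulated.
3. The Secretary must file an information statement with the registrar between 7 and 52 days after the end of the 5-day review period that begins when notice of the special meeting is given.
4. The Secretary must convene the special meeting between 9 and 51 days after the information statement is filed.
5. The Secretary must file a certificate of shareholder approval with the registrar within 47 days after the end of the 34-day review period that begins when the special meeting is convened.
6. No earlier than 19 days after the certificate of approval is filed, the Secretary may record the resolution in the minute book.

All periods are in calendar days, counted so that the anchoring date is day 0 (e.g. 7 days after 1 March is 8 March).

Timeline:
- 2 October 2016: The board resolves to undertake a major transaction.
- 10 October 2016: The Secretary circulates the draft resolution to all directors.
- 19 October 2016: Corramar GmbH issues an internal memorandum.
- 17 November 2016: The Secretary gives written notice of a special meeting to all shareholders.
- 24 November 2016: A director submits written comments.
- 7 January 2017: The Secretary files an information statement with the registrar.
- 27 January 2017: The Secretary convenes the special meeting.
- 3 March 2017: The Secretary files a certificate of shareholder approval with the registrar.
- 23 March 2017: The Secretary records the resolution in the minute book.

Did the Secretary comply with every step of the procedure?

(1) the permitted window runs from 2 October 2016 + 6 = 8 October 2016 to 2 October 2016 + 21 = 23 October 2016; done 10 October 2016 — within the window.
(2) permitted from 10 October 2016 + 29 days = 8 November 2016 onward; 17 November 2016 is on or after that date.
(3) the permitted window runs from 22 November 2016 + 7 = 29 November 2016 to 22 November 2016 + 52 = 13 January 2017; 7 January 2017 falls inside that range.
(4) the permitted window runs from 7 January 2017 + 9 = 16 January 2017 to 7 January 2017 + 51 = 27 February 2017; 27 January 2017 falls inside that range.
(5) due by 2 March 2017 + 47 days = 18 April 2017; 3 March 2017 is within that limit.
(6) permitted from 3 March 2017 + 19 days = 22 March 2017 onward; done 23 March 2017 — permitted.

Yes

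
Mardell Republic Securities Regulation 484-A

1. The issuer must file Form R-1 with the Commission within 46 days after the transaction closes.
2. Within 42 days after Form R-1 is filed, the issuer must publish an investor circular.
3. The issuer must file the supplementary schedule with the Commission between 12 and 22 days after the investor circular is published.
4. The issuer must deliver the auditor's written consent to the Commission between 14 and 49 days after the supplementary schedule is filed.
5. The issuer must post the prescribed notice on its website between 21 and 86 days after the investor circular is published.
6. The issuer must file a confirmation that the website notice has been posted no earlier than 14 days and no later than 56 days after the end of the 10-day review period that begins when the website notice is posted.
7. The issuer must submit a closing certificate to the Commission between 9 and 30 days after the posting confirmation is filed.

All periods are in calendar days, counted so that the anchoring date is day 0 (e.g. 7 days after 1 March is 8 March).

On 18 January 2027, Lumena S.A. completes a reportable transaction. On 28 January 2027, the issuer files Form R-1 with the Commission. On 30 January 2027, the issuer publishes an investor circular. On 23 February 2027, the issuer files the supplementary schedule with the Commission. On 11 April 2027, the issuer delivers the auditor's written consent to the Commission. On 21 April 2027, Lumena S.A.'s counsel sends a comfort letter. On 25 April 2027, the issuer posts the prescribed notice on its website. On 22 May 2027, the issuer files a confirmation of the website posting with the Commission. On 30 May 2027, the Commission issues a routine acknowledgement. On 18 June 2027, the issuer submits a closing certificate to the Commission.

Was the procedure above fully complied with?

Step 1: 46 days after 18 January 2027 (when the transaction closes) is 5 March 2027; done 28 January 2027 — timely.
Step 2: 42 days after 28 January 2027 (when Form R-1 is filed) is 11 March 2027; completed 30 January 2027, before the deadline.
Step 3: the window is 12–22 days after 30 January 2027 (when the investor circular is published), so 11 February 2027 through 21 February 2027; done 23 February 2027 — 2 days after the window closed.
Later steps need not be reached.

No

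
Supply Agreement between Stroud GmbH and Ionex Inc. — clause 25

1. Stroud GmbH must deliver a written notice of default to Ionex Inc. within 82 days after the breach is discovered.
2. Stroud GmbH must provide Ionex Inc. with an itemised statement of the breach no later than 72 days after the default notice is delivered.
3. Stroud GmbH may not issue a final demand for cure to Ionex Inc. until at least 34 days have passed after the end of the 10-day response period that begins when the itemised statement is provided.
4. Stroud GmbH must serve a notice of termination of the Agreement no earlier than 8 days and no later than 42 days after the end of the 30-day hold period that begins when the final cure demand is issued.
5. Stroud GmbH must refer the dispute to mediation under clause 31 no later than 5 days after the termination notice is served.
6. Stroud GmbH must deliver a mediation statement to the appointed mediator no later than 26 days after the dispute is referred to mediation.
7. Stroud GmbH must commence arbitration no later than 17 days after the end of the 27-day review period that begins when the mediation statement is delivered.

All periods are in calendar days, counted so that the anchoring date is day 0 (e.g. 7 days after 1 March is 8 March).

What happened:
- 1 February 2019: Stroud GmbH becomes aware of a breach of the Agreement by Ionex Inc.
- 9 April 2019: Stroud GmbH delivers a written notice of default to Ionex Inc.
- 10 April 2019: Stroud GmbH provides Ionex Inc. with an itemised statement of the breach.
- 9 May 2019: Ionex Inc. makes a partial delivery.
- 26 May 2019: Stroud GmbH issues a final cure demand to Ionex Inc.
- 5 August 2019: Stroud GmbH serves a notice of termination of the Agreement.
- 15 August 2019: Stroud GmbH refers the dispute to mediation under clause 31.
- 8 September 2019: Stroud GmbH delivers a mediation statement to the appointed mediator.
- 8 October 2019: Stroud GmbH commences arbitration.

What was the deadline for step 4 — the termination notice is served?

6 August 2019

The final cure demand is issued on 26 May 2019; the 30-day hold period therefore ends 25 June 2019, and step 4 runs from that date. The window is 8–42 days after 25 June 2019; it closes on 6 August 2019.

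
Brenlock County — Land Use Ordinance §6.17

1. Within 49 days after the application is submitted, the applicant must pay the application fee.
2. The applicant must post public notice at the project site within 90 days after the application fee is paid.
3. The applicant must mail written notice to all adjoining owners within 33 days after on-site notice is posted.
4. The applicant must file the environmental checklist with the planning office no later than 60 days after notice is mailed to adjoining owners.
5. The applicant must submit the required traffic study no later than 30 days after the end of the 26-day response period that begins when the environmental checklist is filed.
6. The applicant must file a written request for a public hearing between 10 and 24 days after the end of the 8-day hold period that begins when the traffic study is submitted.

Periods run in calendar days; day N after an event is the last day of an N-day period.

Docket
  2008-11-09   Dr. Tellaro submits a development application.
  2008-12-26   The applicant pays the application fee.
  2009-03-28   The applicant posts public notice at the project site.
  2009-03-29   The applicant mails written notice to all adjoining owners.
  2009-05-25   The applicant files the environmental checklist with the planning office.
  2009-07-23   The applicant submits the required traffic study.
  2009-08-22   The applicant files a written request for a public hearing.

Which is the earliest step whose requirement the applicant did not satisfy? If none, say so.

Step 2

(1) due by 2008-11-09 + 49 days = 2008-12-28; done 2008-12-26 — timely.
(2) due by 2008-12-26 + 90 days = 2009-03-26; done 2009-03-28 — 2 days late.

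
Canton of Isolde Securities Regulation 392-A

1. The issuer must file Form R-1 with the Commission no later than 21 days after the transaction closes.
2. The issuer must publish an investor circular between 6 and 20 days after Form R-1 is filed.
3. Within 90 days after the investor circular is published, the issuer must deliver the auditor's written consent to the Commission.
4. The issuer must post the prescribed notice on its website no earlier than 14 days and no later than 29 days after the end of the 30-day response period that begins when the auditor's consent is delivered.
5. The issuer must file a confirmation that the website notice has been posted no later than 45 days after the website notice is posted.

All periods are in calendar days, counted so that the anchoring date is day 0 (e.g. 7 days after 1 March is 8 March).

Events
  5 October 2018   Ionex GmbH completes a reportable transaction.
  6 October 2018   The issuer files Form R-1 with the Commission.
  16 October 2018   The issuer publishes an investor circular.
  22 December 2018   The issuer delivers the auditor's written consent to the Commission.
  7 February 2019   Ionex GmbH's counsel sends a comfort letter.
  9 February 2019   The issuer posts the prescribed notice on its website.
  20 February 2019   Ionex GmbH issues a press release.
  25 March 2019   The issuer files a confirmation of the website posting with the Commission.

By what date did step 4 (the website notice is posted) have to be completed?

The auditor's consent is delivered on 22 December 2018; the 30-day response period therefore ends 21 January 2019, and step 4 runs from that date. The window is 14–29 days after 21 January 2019; it closes on 19 February 2019.

19 February 2019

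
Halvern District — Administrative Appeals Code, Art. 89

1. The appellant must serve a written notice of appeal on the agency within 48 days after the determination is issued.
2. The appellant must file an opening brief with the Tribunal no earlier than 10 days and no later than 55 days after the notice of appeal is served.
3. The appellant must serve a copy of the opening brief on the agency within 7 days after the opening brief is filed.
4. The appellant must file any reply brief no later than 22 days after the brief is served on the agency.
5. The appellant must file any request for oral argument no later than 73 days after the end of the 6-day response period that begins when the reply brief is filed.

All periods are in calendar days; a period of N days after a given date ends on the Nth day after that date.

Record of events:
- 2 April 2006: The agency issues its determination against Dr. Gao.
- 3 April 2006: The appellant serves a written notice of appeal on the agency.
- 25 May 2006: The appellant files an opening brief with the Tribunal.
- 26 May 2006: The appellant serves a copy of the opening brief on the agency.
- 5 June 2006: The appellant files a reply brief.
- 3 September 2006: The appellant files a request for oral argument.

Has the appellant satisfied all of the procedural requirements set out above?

No

(1) due by 2 April 2006 + 48 days = 20 May 2006; completed 3 April 2006, before the deadline.
(2) the permitted window runs from 3 April 2006 + 10 = 13 April 2006 to 3 April 2006 + 55 = 28 May 2006; 25 May 2006 falls inside that range.
(3) due by 25 May 2006 + 7 days = 1 June 2006; completed 26 May 2006, before the deadline.
(4) due by 26 May 2006 + 22 days = 17 June 2006; completed 5 June 2006, before the deadline.
(5) due by 11 June 2006 + 73 days = 23 August 2006; done 3 September 2006 — 11 days late.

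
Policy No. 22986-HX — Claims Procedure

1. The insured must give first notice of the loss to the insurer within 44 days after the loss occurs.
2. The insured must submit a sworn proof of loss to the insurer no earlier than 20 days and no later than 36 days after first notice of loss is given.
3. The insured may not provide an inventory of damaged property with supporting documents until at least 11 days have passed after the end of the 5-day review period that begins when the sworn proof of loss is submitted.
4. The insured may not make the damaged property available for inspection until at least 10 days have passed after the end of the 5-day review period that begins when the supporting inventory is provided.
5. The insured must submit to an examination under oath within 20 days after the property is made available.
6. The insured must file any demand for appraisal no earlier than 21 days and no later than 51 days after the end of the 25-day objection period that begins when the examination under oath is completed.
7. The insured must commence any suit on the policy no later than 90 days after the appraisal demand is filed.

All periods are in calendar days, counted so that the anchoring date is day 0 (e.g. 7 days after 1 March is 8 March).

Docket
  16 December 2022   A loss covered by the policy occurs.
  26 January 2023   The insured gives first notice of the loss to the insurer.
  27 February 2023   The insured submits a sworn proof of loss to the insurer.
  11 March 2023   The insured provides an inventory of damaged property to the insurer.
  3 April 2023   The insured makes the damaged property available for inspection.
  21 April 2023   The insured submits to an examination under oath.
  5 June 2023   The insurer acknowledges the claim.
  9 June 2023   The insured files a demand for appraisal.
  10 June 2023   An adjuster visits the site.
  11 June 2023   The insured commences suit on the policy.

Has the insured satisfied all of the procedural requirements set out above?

No

(1) due by 16 December 2022 + 44 days = 29 January 2023; 26 January 2023 is within that limit.
(2) the permitted window runs from 26 January 2023 + 20 = 15 February 2023 to 26 January 2023 + 36 = 3 March 2023; done 27 February 2023, which is between those dates.
(3) permitted from 4 March 2023 + 11 days = 15 March 2023 onward; 11 March 2023 is 4 days before the earliest permitted date.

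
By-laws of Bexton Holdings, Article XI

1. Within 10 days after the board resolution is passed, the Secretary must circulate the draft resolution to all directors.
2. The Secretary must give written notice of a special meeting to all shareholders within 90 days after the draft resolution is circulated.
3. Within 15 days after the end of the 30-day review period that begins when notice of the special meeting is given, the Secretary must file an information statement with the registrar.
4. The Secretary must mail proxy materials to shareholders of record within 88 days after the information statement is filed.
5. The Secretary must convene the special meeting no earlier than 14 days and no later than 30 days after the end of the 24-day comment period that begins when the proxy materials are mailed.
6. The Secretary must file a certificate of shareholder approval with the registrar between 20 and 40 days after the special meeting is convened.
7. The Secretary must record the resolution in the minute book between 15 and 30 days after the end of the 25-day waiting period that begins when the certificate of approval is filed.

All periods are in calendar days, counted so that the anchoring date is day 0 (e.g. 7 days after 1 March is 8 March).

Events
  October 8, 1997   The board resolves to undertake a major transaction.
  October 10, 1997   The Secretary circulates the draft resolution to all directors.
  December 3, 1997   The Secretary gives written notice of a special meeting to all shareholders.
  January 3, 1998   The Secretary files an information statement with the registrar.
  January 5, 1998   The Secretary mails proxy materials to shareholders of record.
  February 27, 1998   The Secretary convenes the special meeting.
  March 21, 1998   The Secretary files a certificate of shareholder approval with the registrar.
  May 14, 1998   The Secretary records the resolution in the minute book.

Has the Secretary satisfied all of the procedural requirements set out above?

Step 1 — counting 10 days from October 8, 1997 (when the board resolution is passed) gives a deadline of October 18, 1997; done October 10, 1997 — timely.
Step 2 — counting 90 days from October 10, 1997 (when the draft resolution is circulated) gives a deadline of January 8, 1998; completed December 3, 1997, before the deadline.
Step 3 — counting 15 days from January 2, 1998 (end of the 30-day review period, which began when notice of the special meeting is given on December 3, 1997) gives a deadline of January 17, 1998; completed January 3, 1998, before the deadline.
Step 4 — counting 88 days from January 3, 1998 (when the information statement is filed) gives a deadline of April 1, 1998; January 5, 1998 is within that limit.
Step 5 — 14 and 30 days from January 29, 1998 (end of the 24-day comment period, which began when the proxy materials are mailed on January 5, 1998) are February 12, 1998 and February 28, 1998 respectively; done February 27, 1998, which is between those dates.
Step 6 — 20 and 40 days from February 27, 1998 (when the special meeting is convened) are March 19, 1998 and April 8, 1998 respectively; March 21, 1998 falls inside that range.
Step 7 — 15 and 30 days from April 15, 1998 (end of the 25-day waiting period, which began when the certificate of approval is filed on March 21, 1998) are April 30, 1998 and May 15, 1998 respectively; May 14, 1998 falls inside that range.

Yes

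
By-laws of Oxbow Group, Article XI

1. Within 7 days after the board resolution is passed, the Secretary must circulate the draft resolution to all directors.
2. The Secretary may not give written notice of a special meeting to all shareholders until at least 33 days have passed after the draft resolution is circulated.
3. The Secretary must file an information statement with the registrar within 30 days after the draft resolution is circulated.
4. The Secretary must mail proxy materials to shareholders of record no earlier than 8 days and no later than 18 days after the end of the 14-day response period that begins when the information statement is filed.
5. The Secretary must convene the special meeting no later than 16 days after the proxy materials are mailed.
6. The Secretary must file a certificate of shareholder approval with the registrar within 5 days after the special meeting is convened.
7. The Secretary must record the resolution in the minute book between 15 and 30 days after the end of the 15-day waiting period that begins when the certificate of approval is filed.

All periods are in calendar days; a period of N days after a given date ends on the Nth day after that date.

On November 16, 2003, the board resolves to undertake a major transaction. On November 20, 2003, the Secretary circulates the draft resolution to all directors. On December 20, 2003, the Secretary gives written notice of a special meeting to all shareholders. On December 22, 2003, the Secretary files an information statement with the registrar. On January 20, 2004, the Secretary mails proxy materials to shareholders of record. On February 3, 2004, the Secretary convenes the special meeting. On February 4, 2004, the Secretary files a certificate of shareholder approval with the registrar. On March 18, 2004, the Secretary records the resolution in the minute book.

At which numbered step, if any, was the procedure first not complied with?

(1) due by November 16, 2003 + 7 days = November 23, 2003; completed November 20, 2003, before the deadline.
(2) permitted from November 20, 2003 + 33 days = December 23, 2003 onward; December 20, 2003 is 3 days before the earliest permitted date.
Later steps need not be reached.

Step 2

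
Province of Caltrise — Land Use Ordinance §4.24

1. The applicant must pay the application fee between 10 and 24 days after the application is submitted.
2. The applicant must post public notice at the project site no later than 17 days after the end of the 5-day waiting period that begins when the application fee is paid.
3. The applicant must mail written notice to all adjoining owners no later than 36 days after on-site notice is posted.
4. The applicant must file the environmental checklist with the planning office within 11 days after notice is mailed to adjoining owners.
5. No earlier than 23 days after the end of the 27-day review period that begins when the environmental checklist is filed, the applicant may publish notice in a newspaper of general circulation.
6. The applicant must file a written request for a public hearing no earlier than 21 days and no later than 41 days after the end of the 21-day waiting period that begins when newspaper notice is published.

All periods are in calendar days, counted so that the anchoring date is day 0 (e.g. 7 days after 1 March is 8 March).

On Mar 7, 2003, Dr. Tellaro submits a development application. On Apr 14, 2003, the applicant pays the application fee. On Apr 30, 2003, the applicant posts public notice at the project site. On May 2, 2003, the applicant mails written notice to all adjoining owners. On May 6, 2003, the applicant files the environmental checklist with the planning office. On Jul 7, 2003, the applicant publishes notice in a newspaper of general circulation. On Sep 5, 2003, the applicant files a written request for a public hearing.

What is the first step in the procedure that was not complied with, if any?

Step 1

Step 1: the window is 10–24 days after Mar 7, 2003 (when the application is submitted), so Mar 17, 2003 through Mar 31, 2003; Apr 14, 2003 is 14 days past the end of the window.
That is the first point of non-compliance.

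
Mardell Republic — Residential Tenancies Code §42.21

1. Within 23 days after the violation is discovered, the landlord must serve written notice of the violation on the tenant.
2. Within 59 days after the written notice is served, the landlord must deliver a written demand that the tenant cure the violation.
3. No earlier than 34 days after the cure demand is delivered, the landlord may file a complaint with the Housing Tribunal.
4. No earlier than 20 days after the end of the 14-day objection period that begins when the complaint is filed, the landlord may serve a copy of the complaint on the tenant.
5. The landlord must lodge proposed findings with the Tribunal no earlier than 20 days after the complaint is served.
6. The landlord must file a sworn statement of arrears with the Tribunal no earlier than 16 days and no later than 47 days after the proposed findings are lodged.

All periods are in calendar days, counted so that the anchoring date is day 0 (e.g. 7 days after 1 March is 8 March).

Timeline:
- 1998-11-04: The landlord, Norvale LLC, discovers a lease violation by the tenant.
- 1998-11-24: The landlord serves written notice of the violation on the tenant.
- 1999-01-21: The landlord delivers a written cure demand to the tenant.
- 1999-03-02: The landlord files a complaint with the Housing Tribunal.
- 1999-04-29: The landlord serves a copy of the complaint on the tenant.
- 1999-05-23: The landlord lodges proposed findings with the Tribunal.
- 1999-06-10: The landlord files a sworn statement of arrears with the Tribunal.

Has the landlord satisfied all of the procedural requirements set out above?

Yes

Step 1 — counting 23 days from 1998-11-04 (when the violation is discovered) gives a deadline of 1998-11-27; 1998-11-24 is within that limit.
Step 2 — counting 59 days from 1998-11-24 (when the written notice is served) gives a deadline of 1999-01-22; done 1999-01-21 — timely.
Step 3 — must wait 34 days from 1999-01-21 (when the cure demand is delivered), so not before 1999-02-24; done 1999-03-02 — permitted.
Step 4 — must wait 20 days from 1999-03-16 (end of the 14-day objection period, which began when the complaint is filed on 1999-03-02), so not before 1999-04-05; 1999-04-29 is on or after that date.
Step 5 — must wait 20 days from 1999-04-29 (when the complaint is served), so not before 1999-05-19; 1999-05-23 is on or after that date.
Step 6 — 16 and 47 days from 1999-05-23 (when the proposed findings are lodged) are 1999-06-08 and 1999-07-09 respectively; 1999-06-10 falls inside that range.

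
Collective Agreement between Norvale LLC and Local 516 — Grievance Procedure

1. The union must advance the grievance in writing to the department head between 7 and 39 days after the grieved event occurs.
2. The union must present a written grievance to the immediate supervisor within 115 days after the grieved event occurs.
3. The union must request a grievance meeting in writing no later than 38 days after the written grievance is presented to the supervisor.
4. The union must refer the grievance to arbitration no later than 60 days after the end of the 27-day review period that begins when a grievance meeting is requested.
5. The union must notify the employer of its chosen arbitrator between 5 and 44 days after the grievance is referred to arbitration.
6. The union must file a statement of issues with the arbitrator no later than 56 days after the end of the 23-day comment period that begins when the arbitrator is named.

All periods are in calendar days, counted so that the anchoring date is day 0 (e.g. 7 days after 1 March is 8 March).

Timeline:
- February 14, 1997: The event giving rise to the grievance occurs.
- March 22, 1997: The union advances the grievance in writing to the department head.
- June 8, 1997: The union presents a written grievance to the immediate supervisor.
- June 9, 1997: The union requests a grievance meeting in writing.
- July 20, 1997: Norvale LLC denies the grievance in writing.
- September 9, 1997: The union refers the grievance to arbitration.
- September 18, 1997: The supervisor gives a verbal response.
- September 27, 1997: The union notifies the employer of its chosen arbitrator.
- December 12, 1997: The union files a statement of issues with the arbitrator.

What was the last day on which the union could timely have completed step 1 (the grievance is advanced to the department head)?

Step 1 runs from February 14, 1997, when the grieved event occurs. The window is 7–39 days after February 14, 1997; it closes on March 25, 1997.

March 25, 1997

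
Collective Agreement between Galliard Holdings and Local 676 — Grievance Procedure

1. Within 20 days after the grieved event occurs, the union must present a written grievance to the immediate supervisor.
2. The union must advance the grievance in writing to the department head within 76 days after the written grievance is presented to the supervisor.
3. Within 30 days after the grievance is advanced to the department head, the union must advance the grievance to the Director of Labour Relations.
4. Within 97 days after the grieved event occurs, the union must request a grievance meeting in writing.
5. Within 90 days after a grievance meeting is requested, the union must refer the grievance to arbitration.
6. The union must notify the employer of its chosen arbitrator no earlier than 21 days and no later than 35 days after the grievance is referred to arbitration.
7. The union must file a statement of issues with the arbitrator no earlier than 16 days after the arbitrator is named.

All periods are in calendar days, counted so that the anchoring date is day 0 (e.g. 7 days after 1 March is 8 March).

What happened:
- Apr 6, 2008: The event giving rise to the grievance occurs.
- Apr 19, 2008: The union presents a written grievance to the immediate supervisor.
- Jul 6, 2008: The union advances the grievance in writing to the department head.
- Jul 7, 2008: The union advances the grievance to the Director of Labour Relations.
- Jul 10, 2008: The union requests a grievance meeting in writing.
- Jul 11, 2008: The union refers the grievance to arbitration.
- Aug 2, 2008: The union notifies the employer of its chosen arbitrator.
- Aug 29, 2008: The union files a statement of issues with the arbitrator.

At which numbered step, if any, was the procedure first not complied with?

Step 1 — counting 20 days from Apr 6, 2008 (when the grieved event occurs) gives a deadline of Apr 26, 2008; Apr 19, 2008 is within that limit.
Step 2 — counting 76 days from Apr 19, 2008 (when the written grievance is presented to the supervisor) gives a deadline of Jul 4, 2008; done Jul 6, 2008 — 2 days late.

Step 2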